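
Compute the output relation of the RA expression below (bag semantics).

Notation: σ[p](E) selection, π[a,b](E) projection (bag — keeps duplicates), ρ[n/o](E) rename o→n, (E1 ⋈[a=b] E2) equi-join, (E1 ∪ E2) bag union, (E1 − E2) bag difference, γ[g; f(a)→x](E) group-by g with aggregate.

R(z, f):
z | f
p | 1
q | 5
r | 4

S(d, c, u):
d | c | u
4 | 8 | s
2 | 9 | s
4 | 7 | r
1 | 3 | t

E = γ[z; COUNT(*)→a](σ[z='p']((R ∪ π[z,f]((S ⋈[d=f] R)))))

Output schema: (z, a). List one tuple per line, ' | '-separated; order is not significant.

Per-node cardinality:
  R → 3
  S → 4
  R → 3
  (S ⋈[d=f] R) → 3
  π[z,f]((S ⋈[d=f] R)) → 3
  (R ∪ π[z,f]((S ⋈[d=f] R))) → 6
  σ[z='p']((R ∪ π[z,f]((S ⋈[d=f] R)))) → 2
  γ[z; COUNT(*)→a](σ[z='p']((R ∪ π[z,f]((S ⋈[d=f] R))))) → 1

== RESULT ==
z | a
p | 2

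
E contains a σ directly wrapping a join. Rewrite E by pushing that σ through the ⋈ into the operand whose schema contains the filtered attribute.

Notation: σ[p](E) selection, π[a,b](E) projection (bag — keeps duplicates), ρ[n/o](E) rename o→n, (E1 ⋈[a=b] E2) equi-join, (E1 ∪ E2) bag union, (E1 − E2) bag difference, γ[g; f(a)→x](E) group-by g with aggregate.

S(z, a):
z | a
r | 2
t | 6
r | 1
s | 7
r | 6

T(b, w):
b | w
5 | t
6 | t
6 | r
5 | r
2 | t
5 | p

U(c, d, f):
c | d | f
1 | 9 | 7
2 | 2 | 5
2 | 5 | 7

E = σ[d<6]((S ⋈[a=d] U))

σ filters on d, owned by the right side.
E' = (S ⋈[a=d] σ[d<6](U))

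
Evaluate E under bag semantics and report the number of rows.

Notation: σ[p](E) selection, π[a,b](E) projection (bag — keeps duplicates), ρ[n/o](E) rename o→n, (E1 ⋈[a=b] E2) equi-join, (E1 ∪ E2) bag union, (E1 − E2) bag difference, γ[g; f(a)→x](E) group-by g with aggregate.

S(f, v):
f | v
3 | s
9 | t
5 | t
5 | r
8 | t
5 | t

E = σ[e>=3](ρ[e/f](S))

Stepwise |·|:
  S → 6
  ρ[e/f](S) → 6
  σ[e>=3](ρ[e/f](S)) → 6

|E| = 6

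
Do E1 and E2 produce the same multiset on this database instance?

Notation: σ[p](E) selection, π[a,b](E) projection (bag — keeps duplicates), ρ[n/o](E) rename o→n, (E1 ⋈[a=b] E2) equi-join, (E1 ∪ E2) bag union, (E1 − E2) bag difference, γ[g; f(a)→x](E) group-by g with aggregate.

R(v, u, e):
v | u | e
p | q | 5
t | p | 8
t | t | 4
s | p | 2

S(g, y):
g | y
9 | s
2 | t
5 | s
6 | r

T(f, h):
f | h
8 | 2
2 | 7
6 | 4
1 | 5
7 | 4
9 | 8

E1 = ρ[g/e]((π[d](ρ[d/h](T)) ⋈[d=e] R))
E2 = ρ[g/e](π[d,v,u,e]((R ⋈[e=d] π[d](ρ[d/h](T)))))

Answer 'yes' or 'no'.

E1 stepwise |·|:
  T → 6
  ρ[d/h](T) → 6
  π[d](ρ[d/h](T)) → 6
  R → 4
  (π[d](ρ[d/h](T)) ⋈[d=e] R) → 5
  ρ[g/e]((π[d](ρ[d/h](T)) ⋈[d=e] R)) → 5
E2 stepwise |·|:
  R → 4
  T → 6
  ρ[d/h](T) → 6
  π[d](ρ[d/h](T)) → 6
  (R ⋈[e=d] π[d](ρ[d/h](T))) → 5
  π[d,v,u,e]((R ⋈[e=d] π[d](ρ[d/h](T)))) → 5
  ρ[g/e](π[d,v,u,e]((R ⋈[e=d] π[d](ρ[d/h](T))))) → 5

E1 and E2 produce the same multiset:
d | v | u | g
2 | s | p | 2
4 | t | t | 4
4 | t | t | 4
5 | p | q | 5
8 | t | p | 8

yes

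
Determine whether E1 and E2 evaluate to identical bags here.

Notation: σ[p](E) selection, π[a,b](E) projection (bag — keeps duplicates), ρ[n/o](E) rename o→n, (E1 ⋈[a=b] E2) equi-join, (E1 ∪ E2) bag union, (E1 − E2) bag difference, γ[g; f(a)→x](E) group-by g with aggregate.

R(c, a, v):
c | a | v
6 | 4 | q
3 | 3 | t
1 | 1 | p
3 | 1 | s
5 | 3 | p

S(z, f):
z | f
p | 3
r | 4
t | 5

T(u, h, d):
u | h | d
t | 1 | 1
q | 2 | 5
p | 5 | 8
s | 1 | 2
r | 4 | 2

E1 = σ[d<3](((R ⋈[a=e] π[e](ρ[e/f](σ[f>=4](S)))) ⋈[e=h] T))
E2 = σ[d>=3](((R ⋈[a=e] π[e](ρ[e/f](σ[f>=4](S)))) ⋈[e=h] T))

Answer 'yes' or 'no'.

E1 subexpression sizes:
  R → 5
  S → 3
  σ[f>=4](S) → 2
  ρ[e/f](σ[f>=4](S)) → 2
  π[e](ρ[e/f](σ[f>=4](S))) → 2
  (R ⋈[a=e] π[e](ρ[e/f](σ[f>=4](S)))) → 1
  T → 5
  ((R ⋈[a=e] π[e](ρ[e/f](σ[f>=4](S)))) ⋈[e=h] T) → 1
  σ[d<3](((R ⋈[a=e] π[e](ρ[e/f](σ[f>=4](S)))) ⋈[e=h] T)) → 1
E2 subexpression sizes:
  R → 5
  S → 3
  σ[f>=4](S) → 2
  ρ[e/f](σ[f>=4](S)) → 2
  π[e](ρ[e/f](σ[f>=4](S))) → 2
  (R ⋈[a=e] π[e](ρ[e/f](σ[f>=4](S)))) → 1
  T → 5
  ((R ⋈[a=e] π[e](ρ[e/f](σ[f>=4](S)))) ⋈[e=h] T) → 1
  σ[d>=3](((R ⋈[a=e] π[e](ρ[e/f](σ[f>=4](S)))) ⋈[e=h] T)) → 0

E1 result:
c | a | v | e | u | h | d
6 | 4 | q | 4 | r | 4 | 2
E2 result:
c | a | v | e | u | h | d
(0 rows)
Witness: (6, 4, 'q', 4, 'r', 4, 2) appears 1× in E1 but 0× in E2.

no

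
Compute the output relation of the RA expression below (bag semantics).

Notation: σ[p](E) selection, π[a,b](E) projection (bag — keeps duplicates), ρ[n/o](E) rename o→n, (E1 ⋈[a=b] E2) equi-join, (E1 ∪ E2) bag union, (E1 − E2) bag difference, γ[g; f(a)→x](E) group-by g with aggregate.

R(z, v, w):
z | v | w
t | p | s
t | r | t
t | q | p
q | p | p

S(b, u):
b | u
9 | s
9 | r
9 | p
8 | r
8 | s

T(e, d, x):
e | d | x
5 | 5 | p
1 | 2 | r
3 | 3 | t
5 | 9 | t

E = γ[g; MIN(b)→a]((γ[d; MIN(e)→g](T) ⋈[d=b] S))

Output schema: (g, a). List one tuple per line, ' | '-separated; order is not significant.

Row counts bottom-up:
  T → 4
  γ[d; MIN(e)→g](T) → 4
  S → 5
  (γ[d; MIN(e)→g](T) ⋈[d=b] S) → 3
  γ[g; MIN(b)→a]((γ[d; MIN(e)→g](T) ⋈[d=b] S)) → 1

== RESULT ==
g | a
5 | 9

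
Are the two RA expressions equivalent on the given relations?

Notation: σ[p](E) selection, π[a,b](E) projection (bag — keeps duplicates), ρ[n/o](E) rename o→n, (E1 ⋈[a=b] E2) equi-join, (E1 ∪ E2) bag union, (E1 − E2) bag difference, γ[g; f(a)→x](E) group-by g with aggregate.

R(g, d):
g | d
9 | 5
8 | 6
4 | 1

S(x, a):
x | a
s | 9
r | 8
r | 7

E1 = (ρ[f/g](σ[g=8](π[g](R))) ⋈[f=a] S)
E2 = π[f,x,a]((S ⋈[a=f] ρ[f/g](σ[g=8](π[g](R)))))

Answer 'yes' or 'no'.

E1 stepwise |·|:
  R → 3
  π[g](R) → 3
  σ[g=8](π[g](R)) → 1
  ρ[f/g](σ[g=8](π[g](R))) → 1
  S → 3
  (ρ[f/g](σ[g=8](π[g](R))) ⋈[f=a] S) → 1
E2 stepwise |·|:
  S → 3
  R → 3
  π[g](R) → 3
  σ[g=8](π[g](R)) → 1
  ρ[f/g](σ[g=8](π[g](R))) → 1
  (S ⋈[a=f] ρ[f/g](σ[g=8](π[g](R)))) → 1
  π[f,x,a]((S ⋈[a=f] ρ[f/g](σ[g=8](π[g](R))))) → 1

E1 and E2 produce the same multiset:
f | x | a
8 | r | 8

yes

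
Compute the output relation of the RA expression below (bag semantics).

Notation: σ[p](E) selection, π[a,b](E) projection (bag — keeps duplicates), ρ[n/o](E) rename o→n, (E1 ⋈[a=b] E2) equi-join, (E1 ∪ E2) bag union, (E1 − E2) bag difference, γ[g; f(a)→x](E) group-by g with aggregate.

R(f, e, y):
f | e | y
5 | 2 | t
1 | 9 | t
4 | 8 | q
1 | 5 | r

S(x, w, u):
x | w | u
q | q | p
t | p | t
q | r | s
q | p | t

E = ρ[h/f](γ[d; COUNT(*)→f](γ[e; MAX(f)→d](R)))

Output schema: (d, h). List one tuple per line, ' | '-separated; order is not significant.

Stepwise |·|:
  R → 4
  γ[e; MAX(f)→d](R) → 4
  γ[d; COUNT(*)→f](γ[e; MAX(f)→d](R)) → 3
  ρ[h/f](γ[d; COUNT(*)→f](γ[e; MAX(f)→d](R))) → 3

== RESULT ==
d | h
1 | 2
4 | 1
5 | 1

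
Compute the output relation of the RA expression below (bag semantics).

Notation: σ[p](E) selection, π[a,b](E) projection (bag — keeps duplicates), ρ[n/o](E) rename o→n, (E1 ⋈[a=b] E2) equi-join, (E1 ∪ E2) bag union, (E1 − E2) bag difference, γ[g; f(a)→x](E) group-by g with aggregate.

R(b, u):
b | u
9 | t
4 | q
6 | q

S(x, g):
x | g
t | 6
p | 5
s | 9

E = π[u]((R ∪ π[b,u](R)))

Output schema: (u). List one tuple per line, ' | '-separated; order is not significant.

Subexpression sizes:
  R → 3
  R → 3
  π[b,u](R) → 3
  (R ∪ π[b,u](R)) → 6
  π[u]((R ∪ π[b,u](R))) → 6

== RESULT ==
u
q
q
q
q
t
t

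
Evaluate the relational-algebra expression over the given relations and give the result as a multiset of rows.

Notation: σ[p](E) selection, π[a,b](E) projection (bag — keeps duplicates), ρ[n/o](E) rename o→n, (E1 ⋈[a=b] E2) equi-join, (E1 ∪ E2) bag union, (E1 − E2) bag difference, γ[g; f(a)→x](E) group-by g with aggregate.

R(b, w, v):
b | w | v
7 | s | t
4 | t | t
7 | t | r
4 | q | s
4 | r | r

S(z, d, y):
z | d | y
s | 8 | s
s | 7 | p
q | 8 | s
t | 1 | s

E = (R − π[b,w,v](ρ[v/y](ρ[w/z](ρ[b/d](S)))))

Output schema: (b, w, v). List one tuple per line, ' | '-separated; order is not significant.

Stepwise |·|:
  R → 5
  S → 4
  ρ[b/d](S) → 4
  ρ[w/z](ρ[b/d](S)) → 4
  ρ[v/y](ρ[w/z](ρ[b/d](S))) → 4
  π[b,w,v](ρ[v/y](ρ[w/z](ρ[b/d](S)))) → 4
  (R − π[b,w,v](ρ[v/y](ρ[w/z](ρ[b/d](S))))) → 5

== RESULT ==
b | w | v
4 | q | s
4 | r | r
4 | t | t
7 | s | t
7 | t | r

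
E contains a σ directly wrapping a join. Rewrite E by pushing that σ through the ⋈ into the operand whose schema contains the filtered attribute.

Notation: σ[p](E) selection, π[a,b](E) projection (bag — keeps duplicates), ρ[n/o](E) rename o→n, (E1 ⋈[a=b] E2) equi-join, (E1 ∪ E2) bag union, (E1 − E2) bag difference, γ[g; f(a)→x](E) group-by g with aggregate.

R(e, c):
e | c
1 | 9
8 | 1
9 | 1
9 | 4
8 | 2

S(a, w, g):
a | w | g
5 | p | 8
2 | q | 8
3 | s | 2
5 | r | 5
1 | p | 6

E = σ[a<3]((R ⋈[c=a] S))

σ filters on a, owned by the right side.
E' = (R ⋈[c=a] σ[a<3](S))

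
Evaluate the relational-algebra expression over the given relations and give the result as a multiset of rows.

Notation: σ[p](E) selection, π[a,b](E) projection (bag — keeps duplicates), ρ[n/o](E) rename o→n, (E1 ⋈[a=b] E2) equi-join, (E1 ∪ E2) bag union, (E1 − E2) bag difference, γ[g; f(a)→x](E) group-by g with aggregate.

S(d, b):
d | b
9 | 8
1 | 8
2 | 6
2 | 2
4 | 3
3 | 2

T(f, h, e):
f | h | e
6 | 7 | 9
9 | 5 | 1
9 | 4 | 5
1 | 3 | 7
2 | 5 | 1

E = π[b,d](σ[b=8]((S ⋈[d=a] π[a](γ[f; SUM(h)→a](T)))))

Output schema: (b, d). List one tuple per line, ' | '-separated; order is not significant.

Subexpression sizes:
  S → 6
  T → 5
  γ[f; SUM(h)→a](T) → 4
  π[a](γ[f; SUM(h)→a](T)) → 4
  (S ⋈[d=a] π[a](γ[f; SUM(h)→a](T))) → 2
  σ[b=8]((S ⋈[d=a] π[a](γ[f; SUM(h)→a](T)))) → 1
  π[b,d](σ[b=8]((S ⋈[d=a] π[a](γ[f; SUM(h)→a](T))))) → 1

== RESULT ==
b | d
8 | 9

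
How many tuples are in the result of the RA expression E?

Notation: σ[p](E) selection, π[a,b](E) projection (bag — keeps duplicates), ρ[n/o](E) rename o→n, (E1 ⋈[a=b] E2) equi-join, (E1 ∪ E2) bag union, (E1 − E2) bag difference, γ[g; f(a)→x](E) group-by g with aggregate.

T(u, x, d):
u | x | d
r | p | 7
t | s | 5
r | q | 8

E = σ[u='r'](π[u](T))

Stepwise |·|:
  T → 3
  π[u](T) → 3
  σ[u='r'](π[u](T)) → 2

|E| = 2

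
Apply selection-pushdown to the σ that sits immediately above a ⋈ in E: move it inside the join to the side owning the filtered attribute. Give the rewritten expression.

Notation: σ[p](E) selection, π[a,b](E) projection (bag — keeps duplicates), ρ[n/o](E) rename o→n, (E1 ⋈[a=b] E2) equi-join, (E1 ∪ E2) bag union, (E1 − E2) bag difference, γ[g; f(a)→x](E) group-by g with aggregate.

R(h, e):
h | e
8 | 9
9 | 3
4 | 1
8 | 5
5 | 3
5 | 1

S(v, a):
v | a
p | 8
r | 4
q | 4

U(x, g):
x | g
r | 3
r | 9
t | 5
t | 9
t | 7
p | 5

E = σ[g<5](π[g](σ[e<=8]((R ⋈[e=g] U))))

σ filters on e, owned by the left side.
E' = σ[g<5](π[g]((σ[e<=8](R) ⋈[e=g] U)))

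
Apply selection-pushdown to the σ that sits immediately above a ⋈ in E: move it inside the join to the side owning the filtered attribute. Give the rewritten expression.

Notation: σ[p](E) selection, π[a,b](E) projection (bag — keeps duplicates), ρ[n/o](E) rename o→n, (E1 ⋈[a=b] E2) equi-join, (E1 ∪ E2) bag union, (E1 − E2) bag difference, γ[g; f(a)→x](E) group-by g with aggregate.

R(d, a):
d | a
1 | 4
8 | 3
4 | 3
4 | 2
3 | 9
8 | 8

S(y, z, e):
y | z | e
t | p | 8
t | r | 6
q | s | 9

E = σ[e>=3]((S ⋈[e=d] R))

σ filters on e, owned by the left side.
E' = (σ[e>=3](S) ⋈[e=d] R)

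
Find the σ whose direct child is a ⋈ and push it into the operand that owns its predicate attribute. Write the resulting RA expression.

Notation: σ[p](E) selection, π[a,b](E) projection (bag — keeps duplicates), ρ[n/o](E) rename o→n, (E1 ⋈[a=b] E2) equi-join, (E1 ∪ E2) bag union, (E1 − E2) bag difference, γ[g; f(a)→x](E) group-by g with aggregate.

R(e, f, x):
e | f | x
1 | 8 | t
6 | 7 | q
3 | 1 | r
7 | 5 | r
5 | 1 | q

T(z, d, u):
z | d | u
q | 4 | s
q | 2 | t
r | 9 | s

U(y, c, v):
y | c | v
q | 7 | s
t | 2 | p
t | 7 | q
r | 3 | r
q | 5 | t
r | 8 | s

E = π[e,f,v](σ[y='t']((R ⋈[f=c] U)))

σ filters on y, owned by the right side.
E' = π[e,f,v]((R ⋈[f=c] σ[y='t'](U)))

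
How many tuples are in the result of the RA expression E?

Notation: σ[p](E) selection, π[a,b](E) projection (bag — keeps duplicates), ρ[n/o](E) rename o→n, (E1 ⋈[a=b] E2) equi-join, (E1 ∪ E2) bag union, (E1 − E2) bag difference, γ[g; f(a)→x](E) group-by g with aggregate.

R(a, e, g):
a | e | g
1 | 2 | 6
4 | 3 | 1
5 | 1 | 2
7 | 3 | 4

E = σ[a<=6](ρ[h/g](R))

Row counts bottom-up:
  R → 4
  ρ[h/g](R) → 4
  σ[a<=6](ρ[h/g](R)) → 3

|E| = 3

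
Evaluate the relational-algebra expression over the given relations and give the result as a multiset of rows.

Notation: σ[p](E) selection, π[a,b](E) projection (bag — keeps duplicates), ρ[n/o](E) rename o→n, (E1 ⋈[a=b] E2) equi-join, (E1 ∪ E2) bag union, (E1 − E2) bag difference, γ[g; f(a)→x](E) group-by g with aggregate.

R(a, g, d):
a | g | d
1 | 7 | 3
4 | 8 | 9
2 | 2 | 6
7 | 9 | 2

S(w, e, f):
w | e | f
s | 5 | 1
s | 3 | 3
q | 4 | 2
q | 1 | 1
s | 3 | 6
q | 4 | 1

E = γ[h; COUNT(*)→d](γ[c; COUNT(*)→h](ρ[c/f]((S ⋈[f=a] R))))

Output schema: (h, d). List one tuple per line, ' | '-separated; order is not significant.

Row counts bottom-up:
  S → 6
  R → 4
  (S ⋈[f=a] R) → 4
  ρ[c/f]((S ⋈[f=a] R)) → 4
  γ[c; COUNT(*)→h](ρ[c/f]((S ⋈[f=a] R))) → 2
  γ[h; COUNT(*)→d](γ[c; COUNT(*)→h](ρ[c/f]((S ⋈[f=a] R)))) → 2

== RESULT ==
h | d
1 | 1
3 | 1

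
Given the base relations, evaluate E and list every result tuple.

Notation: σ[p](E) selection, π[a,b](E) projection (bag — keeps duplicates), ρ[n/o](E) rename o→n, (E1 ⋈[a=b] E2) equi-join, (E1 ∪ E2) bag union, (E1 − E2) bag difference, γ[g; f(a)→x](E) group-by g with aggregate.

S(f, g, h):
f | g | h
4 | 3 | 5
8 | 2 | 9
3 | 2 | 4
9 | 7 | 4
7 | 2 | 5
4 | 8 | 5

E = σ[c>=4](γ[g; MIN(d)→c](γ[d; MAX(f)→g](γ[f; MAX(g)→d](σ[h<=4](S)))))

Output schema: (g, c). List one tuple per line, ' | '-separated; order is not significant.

Per-node cardinality:
  S → 6
  σ[h<=4](S) → 2
  γ[f; MAX(g)→d](σ[h<=4](S)) → 2
  γ[d; MAX(f)→g](γ[f; MAX(g)→d](σ[h<=4](S))) → 2
  γ[g; MIN(d)→c](γ[d; MAX(f)→g](γ[f; MAX(g)→d](σ[h<=4](S)))) → 2
  σ[c>=4](γ[g; MIN(d)→c](γ[d; MAX(f)→g](γ[f; MAX(g)→d](σ[h<=4](S))))) → 1

== RESULT ==
g | c
9 | 7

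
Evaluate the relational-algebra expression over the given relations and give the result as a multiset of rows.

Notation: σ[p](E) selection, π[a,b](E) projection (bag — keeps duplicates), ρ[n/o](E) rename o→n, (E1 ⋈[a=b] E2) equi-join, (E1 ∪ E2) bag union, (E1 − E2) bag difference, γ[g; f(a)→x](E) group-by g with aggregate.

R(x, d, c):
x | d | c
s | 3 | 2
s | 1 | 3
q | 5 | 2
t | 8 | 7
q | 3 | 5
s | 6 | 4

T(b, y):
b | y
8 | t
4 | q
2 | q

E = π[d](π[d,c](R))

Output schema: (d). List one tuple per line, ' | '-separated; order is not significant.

Subexpression sizes:
  R → 6
  π[d,c](R) → 6
  π[d](π[d,c](R)) → 6

== RESULT ==
d
1
3
3
5
6
8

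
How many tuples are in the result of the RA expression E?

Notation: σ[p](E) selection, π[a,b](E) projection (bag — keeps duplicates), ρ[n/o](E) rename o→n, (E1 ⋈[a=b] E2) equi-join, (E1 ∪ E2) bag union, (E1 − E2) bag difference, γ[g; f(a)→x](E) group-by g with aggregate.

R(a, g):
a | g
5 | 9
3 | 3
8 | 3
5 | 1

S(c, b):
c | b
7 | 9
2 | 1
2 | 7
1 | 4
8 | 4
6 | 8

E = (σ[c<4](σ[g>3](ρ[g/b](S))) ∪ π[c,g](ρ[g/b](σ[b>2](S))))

Stepwise |·|:
  S → 6
  ρ[g/b](S) → 6
  σ[g>3](ρ[g/b](S)) → 5
  σ[c<4](σ[g>3](ρ[g/b](S))) → 2
  S → 6
  σ[b>2](S) → 5
  ρ[g/b](σ[b>2](S)) → 5
  π[c,g](ρ[g/b](σ[b>2](S))) → 5
  (σ[c<4](σ[g>3](ρ[g/b](S))) ∪ π[c,g](ρ[g/b](σ[b>2](S)))) → 7

|E| = 7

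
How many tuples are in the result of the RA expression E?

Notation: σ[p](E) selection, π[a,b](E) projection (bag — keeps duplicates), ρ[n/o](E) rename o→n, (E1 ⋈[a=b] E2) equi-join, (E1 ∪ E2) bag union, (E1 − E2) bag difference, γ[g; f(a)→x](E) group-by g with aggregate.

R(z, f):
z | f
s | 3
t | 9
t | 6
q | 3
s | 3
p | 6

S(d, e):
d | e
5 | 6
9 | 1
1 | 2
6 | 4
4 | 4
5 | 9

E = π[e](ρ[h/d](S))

Per-node cardinality:
  S → 6
  ρ[h/d](S) → 6
  π[e](ρ[h/d](S)) → 6

|E| = 6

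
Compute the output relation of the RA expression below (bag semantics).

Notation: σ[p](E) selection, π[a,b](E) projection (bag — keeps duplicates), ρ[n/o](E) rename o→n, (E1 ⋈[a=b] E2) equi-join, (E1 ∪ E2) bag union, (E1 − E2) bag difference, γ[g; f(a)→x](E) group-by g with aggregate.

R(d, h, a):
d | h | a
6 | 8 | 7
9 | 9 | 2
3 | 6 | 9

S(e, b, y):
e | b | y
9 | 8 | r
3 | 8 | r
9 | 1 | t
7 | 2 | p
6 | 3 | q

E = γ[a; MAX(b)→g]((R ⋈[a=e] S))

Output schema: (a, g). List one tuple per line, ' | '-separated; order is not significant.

Subexpression sizes:
  R → 3
  S → 5
  (R ⋈[a=e] S) → 3
  γ[a; MAX(b)→g]((R ⋈[a=e] S)) → 2

== RESULT ==
a | g
7 | 2
9 | 8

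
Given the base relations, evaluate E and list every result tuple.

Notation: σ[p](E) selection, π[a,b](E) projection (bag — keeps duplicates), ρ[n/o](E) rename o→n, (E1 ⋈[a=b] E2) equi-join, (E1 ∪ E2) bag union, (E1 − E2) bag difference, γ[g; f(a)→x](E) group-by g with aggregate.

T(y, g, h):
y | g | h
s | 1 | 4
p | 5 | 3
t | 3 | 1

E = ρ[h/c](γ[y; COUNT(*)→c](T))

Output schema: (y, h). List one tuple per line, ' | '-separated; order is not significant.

Per-node cardinality:
  T → 3
  γ[y; COUNT(*)→c](T) → 3
  ρ[h/c](γ[y; COUNT(*)→c](T)) → 3

== RESULT ==
y | h
p | 1
s | 1
t | 1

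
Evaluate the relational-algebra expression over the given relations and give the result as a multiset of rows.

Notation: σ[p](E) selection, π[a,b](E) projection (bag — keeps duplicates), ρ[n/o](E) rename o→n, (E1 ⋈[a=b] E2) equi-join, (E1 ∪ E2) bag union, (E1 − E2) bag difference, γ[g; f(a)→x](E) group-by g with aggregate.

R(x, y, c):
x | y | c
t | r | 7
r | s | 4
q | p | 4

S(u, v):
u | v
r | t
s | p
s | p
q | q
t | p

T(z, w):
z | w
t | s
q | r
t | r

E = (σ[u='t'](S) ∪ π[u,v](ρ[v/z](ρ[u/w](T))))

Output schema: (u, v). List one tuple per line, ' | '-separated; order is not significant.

Per-node cardinality:
  S → 5
  σ[u='t'](S) → 1
  T → 3
  ρ[u/w](T) → 3
  ρ[v/z](ρ[u/w](T)) → 3
  π[u,v](ρ[v/z](ρ[u/w](T))) → 3
  (σ[u='t'](S) ∪ π[u,v](ρ[v/z](ρ[u/w](T)))) → 4

== RESULT ==
u | v
r | q
r | t
s | t
t | p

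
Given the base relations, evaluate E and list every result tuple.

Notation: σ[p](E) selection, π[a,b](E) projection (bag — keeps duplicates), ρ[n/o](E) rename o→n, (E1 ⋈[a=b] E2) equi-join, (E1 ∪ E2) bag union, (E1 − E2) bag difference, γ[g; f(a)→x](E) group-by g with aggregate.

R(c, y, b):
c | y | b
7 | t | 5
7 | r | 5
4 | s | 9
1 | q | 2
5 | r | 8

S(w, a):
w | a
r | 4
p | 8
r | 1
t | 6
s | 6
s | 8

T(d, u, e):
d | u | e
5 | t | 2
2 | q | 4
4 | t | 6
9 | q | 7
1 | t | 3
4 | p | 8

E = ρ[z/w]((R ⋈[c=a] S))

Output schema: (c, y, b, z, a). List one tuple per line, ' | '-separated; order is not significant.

Per-node cardinality:
  R → 5
  S → 6
  (R ⋈[c=a] S) → 2
  ρ[z/w]((R ⋈[c=a] S)) → 2

== RESULT ==
c | y | b | z | a
1 | q | 2 | r | 1
4 | s | 9 | r | 4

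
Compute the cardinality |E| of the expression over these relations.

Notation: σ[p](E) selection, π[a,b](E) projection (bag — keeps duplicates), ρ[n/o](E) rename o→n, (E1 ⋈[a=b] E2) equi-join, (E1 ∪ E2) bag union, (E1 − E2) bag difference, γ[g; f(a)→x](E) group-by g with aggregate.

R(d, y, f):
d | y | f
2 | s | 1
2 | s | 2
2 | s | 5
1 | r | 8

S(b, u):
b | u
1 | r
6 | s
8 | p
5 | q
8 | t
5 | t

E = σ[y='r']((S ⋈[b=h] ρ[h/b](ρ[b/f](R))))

Subexpression sizes:
  S → 6
  R → 4
  ρ[b/f](R) → 4
  ρ[h/b](ρ[b/f](R)) → 4
  (S ⋈[b=h] ρ[h/b](ρ[b/f](R))) → 5
  σ[y='r']((S ⋈[b=h] ρ[h/b](ρ[b/f](R)))) → 2

|E| = 2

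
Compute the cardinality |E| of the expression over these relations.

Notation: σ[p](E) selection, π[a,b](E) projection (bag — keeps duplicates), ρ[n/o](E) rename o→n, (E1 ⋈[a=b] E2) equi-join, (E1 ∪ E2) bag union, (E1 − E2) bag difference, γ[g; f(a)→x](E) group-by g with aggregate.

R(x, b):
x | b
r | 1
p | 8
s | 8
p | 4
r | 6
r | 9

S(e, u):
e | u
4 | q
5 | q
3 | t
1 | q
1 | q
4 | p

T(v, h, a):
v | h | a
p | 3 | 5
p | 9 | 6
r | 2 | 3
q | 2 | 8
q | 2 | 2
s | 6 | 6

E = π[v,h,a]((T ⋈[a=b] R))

Per-node cardinality:
  T → 6
  R → 6
  (T ⋈[a=b] R) → 4
  π[v,h,a]((T ⋈[a=b] R)) → 4

|E| = 4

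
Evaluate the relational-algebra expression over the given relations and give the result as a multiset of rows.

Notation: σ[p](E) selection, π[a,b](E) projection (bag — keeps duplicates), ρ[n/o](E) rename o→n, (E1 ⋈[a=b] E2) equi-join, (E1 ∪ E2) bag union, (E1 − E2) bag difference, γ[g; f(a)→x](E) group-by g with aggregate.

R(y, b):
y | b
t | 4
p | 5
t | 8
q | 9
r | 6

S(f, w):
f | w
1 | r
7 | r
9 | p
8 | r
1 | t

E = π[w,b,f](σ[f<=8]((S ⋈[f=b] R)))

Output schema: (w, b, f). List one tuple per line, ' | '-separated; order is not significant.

Per-node cardinality:
  S → 5
  R → 5
  (S ⋈[f=b] R) → 2
  σ[f<=8]((S ⋈[f=b] R)) → 1
  π[w,b,f](σ[f<=8]((S ⋈[f=b] R))) → 1

== RESULT ==
w | b | f
r | 8 | 8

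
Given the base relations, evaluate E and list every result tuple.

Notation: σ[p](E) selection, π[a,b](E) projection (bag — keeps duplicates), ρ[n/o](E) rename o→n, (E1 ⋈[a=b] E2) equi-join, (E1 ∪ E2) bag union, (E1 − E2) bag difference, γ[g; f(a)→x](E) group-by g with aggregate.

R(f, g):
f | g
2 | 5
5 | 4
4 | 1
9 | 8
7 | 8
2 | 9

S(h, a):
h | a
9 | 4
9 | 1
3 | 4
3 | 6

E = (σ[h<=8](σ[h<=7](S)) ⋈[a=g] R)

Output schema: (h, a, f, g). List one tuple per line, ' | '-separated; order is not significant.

Subexpression sizes:
  S → 4
  σ[h<=7](S) → 2
  σ[h<=8](σ[h<=7](S)) → 2
  R → 6
  (σ[h<=8](σ[h<=7](S)) ⋈[a=g] R) → 1

== RESULT ==
h | a | f | g
3 | 4 | 5 | 4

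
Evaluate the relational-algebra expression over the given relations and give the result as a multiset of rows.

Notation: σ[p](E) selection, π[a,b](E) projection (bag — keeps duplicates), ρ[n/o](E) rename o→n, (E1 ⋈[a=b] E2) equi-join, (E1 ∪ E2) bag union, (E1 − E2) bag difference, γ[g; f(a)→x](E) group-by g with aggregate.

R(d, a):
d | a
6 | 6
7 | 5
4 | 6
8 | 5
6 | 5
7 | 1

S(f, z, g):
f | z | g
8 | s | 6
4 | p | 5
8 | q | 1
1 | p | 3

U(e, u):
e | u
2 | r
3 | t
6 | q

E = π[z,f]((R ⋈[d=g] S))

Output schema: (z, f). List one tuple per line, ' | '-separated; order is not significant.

Row counts bottom-up:
  R → 6
  S → 4
  (R ⋈[d=g] S) → 2
  π[z,f]((R ⋈[d=g] S)) → 2

== RESULT ==
z | f
s | 8
s | 8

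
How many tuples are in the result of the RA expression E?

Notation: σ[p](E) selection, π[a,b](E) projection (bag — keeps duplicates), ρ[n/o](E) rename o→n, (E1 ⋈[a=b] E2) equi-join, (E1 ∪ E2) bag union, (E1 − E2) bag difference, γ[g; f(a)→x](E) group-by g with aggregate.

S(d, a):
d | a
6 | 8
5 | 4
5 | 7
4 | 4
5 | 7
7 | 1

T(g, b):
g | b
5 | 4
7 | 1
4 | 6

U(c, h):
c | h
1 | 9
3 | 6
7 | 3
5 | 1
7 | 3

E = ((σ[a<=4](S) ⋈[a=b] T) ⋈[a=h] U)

Per-node cardinality:
  S → 6
  σ[a<=4](S) → 3
  T → 3
  (σ[a<=4](S) ⋈[a=b] T) → 3
  U → 5
  ((σ[a<=4](S) ⋈[a=b] T) ⋈[a=h] U) → 1

|E| = 1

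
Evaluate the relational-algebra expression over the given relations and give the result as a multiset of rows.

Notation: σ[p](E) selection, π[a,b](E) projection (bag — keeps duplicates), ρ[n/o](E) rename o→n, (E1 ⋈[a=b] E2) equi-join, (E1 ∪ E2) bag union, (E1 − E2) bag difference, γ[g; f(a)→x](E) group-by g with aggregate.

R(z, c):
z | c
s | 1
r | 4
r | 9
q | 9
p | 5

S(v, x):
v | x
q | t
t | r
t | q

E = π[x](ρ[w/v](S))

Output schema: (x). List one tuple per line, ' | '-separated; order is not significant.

Row counts bottom-up:
  S → 3
  ρ[w/v](S) → 3
  π[x](ρ[w/v](S)) → 3

== RESULT ==
x
q
r
t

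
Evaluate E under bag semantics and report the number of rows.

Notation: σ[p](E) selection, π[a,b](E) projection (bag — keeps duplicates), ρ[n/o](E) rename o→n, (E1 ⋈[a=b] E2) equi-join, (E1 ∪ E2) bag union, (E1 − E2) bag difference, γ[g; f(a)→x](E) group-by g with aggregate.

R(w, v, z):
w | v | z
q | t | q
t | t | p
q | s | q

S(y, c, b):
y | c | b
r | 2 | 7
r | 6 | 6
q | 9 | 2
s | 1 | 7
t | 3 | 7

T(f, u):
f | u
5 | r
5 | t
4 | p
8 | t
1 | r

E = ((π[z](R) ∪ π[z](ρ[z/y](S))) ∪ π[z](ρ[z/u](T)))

Subexpression sizes:
  R → 3
  π[z](R) → 3
  S → 5
  ρ[z/y](S) → 5
  π[z](ρ[z/y](S)) → 5
  (π[z](R) ∪ π[z](ρ[z/y](S))) → 8
  T → 5
  ρ[z/u](T) → 5
  π[z](ρ[z/u](T)) → 5
  ((π[z](R) ∪ π[z](ρ[z/y](S))) ∪ π[z](ρ[z/u](T))) → 13

|E| = 13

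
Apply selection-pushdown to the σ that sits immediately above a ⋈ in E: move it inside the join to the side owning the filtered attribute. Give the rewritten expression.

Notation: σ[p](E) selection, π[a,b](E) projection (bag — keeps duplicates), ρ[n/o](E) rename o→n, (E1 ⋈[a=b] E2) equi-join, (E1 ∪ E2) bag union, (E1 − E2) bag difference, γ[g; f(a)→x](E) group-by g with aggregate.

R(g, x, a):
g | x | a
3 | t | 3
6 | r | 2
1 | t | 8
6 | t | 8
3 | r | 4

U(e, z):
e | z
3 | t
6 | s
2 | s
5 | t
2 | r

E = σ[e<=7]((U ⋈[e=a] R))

σ filters on e, owned by the left side.
E' = (σ[e<=7](U) ⋈[e=a] R)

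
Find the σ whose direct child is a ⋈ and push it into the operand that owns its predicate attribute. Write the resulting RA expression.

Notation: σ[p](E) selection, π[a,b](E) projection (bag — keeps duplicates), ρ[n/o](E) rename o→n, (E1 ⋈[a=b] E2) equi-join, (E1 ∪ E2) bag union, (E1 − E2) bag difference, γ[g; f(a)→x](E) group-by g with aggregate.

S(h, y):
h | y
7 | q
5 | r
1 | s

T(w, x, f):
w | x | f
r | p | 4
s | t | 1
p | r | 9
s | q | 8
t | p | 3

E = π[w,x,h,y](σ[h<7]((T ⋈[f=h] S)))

σ filters on h, owned by the right side.
E' = π[w,x,h,y]((T ⋈[f=h] σ[h<7](S)))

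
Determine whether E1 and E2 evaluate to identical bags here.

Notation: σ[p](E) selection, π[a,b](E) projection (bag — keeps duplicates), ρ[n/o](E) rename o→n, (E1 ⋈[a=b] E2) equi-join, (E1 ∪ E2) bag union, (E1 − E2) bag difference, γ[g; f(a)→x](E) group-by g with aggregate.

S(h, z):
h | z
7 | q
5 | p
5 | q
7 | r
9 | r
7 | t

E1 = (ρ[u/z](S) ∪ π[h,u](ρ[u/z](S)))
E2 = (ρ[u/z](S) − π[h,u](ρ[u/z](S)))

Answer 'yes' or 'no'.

E1 subexpression sizes:
  S → 6
  ρ[u/z](S) → 6
  S → 6
  ρ[u/z](S) → 6
  π[h,u](ρ[u/z](S)) → 6
  (ρ[u/z](S) ∪ π[h,u](ρ[u/z](S))) → 12
E2 subexpression sizes:
  S → 6
  ρ[u/z](S) → 6
  S → 6
  ρ[u/z](S) → 6
  π[h,u](ρ[u/z](S)) → 6
  (ρ[u/z](S) − π[h,u](ρ[u/z](S))) → 0

E1 result:
h | u
5 | p
5 | p
5 | q
5 | q
7 | q
7 | q
7 | r
7 | r
7 | t
7 | t
9 | r
9 | r
E2 result:
h | u
(0 rows)
Witness: (7, 'r') appears 2× in E1 but 0× in E2.

no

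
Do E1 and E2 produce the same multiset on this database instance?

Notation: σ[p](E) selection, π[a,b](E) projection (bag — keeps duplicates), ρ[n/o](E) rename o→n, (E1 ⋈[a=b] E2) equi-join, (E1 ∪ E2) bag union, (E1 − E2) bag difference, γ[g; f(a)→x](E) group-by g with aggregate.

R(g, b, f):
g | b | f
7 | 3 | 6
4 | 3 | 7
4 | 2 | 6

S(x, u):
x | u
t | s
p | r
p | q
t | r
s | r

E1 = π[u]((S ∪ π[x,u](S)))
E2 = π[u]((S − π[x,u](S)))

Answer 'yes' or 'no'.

E1 per-node cardinality:
  S → 5
  S → 5
  π[x,u](S) → 5
  (S ∪ π[x,u](S)) → 10
  π[u]((S ∪ π[x,u](S))) → 10
E2 per-node cardinality:
  S → 5
  S → 5
  π[x,u](S) → 5
  (S − π[x,u](S)) → 0
  π[u]((S − π[x,u](S))) → 0

E1 result:
u
q
q
r
r
r
r
r
r
s
s
E2 result:
u
(0 rows)
Witness: ('q',) appears 2× in E1 but 0× in E2.

no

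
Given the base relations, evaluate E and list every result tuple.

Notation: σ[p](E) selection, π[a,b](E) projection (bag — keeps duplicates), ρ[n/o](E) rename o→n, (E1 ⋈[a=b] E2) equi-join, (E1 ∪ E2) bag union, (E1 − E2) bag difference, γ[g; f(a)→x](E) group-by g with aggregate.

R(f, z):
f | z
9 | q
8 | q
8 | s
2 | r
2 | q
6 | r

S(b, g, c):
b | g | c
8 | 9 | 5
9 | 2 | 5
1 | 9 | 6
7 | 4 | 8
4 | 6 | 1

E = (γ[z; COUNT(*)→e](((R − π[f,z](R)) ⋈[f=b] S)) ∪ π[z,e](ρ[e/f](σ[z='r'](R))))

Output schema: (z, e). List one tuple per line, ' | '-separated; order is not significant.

Stepwise |·|:
  R → 6
  R → 6
  π[f,z](R) → 6
  (R − π[f,z](R)) → 0
  S → 5
  ((R − π[f,z](R)) ⋈[f=b] S) → 0
  γ[z; COUNT(*)→e](((R − π[f,z](R)) ⋈[f=b] S)) → 0
  R → 6
  σ[z='r'](R) → 2
  ρ[e/f](σ[z='r'](R)) → 2
  π[z,e](ρ[e/f](σ[z='r'](R))) → 2
  (γ[z; COUNT(*)→e](((R − π[f,z](R)) ⋈[f=b] S)) ∪ π[z,e](ρ[e/f](σ[z='r'](R)))) → 2

== RESULT ==
z | e
r | 2
r | 6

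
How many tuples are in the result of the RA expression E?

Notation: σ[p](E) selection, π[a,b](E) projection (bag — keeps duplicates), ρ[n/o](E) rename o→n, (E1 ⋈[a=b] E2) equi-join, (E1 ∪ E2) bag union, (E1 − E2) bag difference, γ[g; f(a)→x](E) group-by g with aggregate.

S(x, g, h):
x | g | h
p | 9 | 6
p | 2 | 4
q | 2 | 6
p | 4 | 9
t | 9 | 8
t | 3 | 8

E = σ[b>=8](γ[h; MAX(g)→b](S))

Row counts bottom-up:
  S → 6
  γ[h; MAX(g)→b](S) → 4
  σ[b>=8](γ[h; MAX(g)→b](S)) → 2

|E| = 2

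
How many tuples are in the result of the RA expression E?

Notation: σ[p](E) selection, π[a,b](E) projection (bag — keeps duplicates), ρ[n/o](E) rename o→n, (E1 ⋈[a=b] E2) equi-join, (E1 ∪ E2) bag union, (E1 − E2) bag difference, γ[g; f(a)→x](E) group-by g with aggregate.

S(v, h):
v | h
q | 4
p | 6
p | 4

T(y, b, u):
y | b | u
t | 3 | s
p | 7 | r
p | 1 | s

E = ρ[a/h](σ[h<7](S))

Row counts bottom-up:
  S → 3
  σ[h<7](S) → 3
  ρ[a/h](σ[h<7](S)) → 3

|E| = 3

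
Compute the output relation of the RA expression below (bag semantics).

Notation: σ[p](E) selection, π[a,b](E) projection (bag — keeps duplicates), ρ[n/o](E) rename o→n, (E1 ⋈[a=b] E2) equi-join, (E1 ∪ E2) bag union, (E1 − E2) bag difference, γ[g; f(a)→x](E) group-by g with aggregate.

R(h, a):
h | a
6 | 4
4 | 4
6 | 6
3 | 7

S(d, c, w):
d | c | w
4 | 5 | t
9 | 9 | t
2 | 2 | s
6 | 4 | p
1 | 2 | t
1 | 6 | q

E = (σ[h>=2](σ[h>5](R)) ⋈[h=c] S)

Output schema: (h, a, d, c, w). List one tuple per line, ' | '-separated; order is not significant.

Stepwise |·|:
  R → 4
  σ[h>5](R) → 2
  σ[h>=2](σ[h>5](R)) → 2
  S → 6
  (σ[h>=2](σ[h>5](R)) ⋈[h=c] S) → 2

== RESULT ==
h | a | d | c | w
6 | 4 | 1 | 6 | q
6 | 6 | 1 | 6 | q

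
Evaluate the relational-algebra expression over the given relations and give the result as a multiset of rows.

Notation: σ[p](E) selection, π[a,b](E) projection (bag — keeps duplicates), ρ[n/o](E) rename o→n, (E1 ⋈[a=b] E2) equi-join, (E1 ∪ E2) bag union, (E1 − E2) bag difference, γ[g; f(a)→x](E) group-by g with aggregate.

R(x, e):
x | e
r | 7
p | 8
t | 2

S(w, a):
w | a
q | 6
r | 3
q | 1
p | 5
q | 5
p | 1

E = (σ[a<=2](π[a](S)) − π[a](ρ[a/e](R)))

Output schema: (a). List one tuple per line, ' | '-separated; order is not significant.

Subexpression sizes:
  S → 6
  π[a](S) → 6
  σ[a<=2](π[a](S)) → 2
  R → 3
  ρ[a/e](R) → 3
  π[a](ρ[a/e](R)) → 3
  (σ[a<=2](π[a](S)) − π[a](ρ[a/e](R))) → 2

== RESULT ==
a
1
1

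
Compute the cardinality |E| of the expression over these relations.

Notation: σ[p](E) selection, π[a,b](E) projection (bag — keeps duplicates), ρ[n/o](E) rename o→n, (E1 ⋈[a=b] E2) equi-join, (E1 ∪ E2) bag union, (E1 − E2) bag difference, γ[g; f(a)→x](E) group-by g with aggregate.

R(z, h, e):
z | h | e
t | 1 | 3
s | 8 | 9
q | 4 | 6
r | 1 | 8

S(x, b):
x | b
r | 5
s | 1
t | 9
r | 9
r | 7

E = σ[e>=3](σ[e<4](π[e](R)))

Subexpression sizes:
  R → 4
  π[e](R) → 4
  σ[e<4](π[e](R)) → 1
  σ[e>=3](σ[e<4](π[e](R))) → 1

|E| = 1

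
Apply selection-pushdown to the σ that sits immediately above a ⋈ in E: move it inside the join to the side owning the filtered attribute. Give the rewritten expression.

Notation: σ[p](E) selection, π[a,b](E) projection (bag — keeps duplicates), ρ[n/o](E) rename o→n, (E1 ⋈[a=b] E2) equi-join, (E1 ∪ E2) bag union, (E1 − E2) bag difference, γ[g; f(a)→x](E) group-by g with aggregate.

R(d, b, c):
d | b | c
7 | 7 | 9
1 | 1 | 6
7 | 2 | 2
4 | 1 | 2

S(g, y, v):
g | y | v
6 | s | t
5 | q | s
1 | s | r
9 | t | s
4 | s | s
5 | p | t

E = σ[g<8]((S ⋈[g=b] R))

σ filters on g, owned by the left side.
E' = (σ[g<8](S) ⋈[g=b] R)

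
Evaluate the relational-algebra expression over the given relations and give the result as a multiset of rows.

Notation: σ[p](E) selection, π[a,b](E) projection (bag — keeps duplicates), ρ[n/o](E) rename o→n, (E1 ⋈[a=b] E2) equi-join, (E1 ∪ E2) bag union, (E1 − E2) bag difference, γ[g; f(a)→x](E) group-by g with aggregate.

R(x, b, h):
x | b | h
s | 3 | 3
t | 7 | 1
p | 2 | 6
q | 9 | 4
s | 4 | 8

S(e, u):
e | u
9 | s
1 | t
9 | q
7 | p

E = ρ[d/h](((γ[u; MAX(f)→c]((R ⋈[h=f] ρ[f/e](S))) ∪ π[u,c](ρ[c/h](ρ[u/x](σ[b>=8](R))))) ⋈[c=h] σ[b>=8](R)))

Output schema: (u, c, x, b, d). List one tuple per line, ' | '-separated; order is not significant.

Per-node cardinality:
  R → 5
  S → 4
  ρ[f/e](S) → 4
  (R ⋈[h=f] ρ[f/e](S)) → 1
  γ[u; MAX(f)→c]((R ⋈[h=f] ρ[f/e](S))) → 1
  R → 5
  σ[b>=8](R) → 1
  ρ[u/x](σ[b>=8](R)) → 1
  ρ[c/h](ρ[u/x](σ[b>=8](R))) → 1
  π[u,c](ρ[c/h](ρ[u/x](σ[b>=8](R)))) → 1
  (γ[u; MAX(f)→c]((R ⋈[h=f] ρ[f/e](S))) ∪ π[u,c](ρ[c/h](ρ[u/x](σ[b>=8](R))))) → 2
  R → 5
  σ[b>=8](R) → 1
  ((γ[u; MAX(f)→c]((R ⋈[h=f] ρ[f/e](S))) ∪ π[u,c](ρ[c/h](ρ[u/x](σ[b>=8](R))))) ⋈[c=h] σ[b>=8](R)) → 1
  ρ[d/h](((γ[u; MAX(f)→c]((R ⋈[h=f] ρ[f/e](S))) ∪ π[u,c](ρ[c/h](ρ[u/x](σ[b>=8](R))))) ⋈[c=h] σ[b>=8](R))) → 1

== RESULT ==
u | c | x | b | d
q | 4 | q | 9 | 4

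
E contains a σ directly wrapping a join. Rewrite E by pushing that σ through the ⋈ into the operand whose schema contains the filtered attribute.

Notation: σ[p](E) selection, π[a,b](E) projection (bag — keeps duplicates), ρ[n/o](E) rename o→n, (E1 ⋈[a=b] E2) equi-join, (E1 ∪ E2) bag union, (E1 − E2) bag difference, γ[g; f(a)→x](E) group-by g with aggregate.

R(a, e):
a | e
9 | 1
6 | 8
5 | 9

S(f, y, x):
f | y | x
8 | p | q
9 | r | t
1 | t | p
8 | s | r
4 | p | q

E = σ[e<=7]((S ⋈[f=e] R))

σ filters on e, owned by the right side.
E' = (S ⋈[f=e] σ[e<=7](R))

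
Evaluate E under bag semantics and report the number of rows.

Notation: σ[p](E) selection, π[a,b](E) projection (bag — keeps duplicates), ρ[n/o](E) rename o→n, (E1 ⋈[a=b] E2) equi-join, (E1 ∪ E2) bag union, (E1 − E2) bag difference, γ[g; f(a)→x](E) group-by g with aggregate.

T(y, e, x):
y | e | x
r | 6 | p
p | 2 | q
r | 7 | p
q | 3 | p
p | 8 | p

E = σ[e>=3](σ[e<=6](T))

Subexpression sizes:
  T → 5
  σ[e<=6](T) → 3
  σ[e>=3](σ[e<=6](T)) → 2

|E| = 2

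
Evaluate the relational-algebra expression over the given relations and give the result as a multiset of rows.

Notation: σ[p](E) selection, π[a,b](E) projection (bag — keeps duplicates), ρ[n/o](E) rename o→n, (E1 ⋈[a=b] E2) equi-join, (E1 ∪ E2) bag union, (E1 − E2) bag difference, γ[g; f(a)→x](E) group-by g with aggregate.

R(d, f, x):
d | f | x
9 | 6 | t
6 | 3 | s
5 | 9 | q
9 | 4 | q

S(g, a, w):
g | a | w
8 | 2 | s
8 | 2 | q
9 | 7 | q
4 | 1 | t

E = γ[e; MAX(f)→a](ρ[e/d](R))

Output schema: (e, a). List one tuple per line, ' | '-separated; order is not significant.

Stepwise |·|:
  R → 4
  ρ[e/d](R) → 4
  γ[e; MAX(f)→a](ρ[e/d](R)) → 3

== RESULT ==
e | a
5 | 9
6 | 3
9 | 6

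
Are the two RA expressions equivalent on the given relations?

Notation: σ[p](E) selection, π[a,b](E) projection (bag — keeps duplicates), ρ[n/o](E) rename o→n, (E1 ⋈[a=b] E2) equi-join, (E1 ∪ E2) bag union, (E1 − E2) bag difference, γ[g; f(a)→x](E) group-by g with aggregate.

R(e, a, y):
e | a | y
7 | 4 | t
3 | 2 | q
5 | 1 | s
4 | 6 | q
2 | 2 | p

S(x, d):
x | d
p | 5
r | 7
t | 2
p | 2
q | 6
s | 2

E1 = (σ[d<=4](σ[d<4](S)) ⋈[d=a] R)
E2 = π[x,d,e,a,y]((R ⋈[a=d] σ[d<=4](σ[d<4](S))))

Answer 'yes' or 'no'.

E1 row counts bottom-up:
  S → 6
  σ[d<4](S) → 3
  σ[d<=4](σ[d<4](S)) → 3
  R → 5
  (σ[d<=4](σ[d<4](S)) ⋈[d=a] R) → 6
E2 row counts bottom-up:
  R → 5
  S → 6
  σ[d<4](S) → 3
  σ[d<=4](σ[d<4](S)) → 3
  (R ⋈[a=d] σ[d<=4](σ[d<4](S))) → 6
  π[x,d,e,a,y]((R ⋈[a=d] σ[d<=4](σ[d<4](S)))) → 6

E1 and E2 produce the same multiset:
x | d | e | a | y
p | 2 | 2 | 2 | p
p | 2 | 3 | 2 | q
s | 2 | 2 | 2 | p
s | 2 | 3 | 2 | q
t | 2 | 2 | 2 | p
t | 2 | 3 | 2 | q

yes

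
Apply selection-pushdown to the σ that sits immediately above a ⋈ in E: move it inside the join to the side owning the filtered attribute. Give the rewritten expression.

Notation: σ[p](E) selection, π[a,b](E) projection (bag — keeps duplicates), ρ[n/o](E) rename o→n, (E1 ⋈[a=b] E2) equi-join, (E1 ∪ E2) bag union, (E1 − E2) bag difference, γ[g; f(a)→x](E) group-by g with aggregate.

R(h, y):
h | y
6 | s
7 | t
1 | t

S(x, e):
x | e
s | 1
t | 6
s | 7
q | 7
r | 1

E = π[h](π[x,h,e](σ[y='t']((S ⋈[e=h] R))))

σ filters on y, owned by the right side.
E' = π[h](π[x,h,e]((S ⋈[e=h] σ[y='t'](R))))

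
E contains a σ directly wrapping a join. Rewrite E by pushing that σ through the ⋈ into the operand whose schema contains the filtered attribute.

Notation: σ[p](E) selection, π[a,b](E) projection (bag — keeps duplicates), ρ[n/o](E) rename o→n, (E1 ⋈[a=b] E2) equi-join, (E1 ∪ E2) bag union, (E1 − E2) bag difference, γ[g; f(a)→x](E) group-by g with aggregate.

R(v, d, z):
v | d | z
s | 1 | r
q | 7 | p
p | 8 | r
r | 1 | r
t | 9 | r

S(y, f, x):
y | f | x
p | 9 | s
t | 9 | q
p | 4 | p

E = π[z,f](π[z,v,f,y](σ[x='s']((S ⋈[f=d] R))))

σ filters on x, owned by the left side.
E' = π[z,f](π[z,v,f,y]((σ[x='s'](S) ⋈[f=d] R)))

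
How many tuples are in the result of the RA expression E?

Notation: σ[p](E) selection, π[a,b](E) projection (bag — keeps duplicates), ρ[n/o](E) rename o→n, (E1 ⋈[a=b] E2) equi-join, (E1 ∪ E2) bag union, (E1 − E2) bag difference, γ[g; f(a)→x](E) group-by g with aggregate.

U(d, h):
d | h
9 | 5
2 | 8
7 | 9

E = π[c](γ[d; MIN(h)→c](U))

Stepwise |·|:
  U → 3
  γ[d; MIN(h)→c](U) → 3
  π[c](γ[d; MIN(h)→c](U)) → 3

|E| = 3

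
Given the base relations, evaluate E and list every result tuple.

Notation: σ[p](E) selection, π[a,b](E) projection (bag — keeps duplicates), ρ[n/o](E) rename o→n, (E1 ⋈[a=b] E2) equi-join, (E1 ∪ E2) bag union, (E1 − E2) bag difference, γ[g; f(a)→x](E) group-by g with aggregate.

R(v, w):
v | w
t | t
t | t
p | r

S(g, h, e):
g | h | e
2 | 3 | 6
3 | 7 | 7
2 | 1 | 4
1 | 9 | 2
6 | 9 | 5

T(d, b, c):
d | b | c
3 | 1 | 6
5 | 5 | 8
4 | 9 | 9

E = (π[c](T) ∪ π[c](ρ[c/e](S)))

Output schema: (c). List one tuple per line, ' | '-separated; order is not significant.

Per-node cardinality:
  T → 3
  π[c](T) → 3
  S → 5
  ρ[c/e](S) → 5
  π[c](ρ[c/e](S)) → 5
  (π[c](T) ∪ π[c](ρ[c/e](S))) → 8

== RESULT ==
c
2
4
5
6
6
7
8
9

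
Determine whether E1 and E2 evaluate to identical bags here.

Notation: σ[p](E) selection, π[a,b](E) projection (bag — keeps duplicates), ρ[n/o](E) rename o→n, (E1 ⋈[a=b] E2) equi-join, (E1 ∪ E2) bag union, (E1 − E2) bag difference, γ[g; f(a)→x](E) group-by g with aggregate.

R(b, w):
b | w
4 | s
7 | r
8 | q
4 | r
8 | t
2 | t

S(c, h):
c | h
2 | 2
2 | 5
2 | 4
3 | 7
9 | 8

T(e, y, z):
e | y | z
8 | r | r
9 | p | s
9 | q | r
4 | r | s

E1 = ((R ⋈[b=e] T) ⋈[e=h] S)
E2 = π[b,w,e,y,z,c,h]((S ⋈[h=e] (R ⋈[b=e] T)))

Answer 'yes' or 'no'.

E1 subexpression sizes:
  R → 6
  T → 4
  (R ⋈[b=e] T) → 4
  S → 5
  ((R ⋈[b=e] T) ⋈[e=h] S) → 4
E2 subexpression sizes:
  S → 5
  R → 6
  T → 4
  (R ⋈[b=e] T) → 4
  (S ⋈[h=e] (R ⋈[b=e] T)) → 4
  π[b,w,e,y,z,c,h]((S ⋈[h=e] (R ⋈[b=e] T))) → 4

E1 and E2 produce the same multiset:
b | w | e | y | z | c | h
4 | r | 4 | r | s | 2 | 4
4 | s | 4 | r | s | 2 | 4
8 | q | 8 | r | r | 9 | 8
8 | t | 8 | r | r | 9 | 8

yes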